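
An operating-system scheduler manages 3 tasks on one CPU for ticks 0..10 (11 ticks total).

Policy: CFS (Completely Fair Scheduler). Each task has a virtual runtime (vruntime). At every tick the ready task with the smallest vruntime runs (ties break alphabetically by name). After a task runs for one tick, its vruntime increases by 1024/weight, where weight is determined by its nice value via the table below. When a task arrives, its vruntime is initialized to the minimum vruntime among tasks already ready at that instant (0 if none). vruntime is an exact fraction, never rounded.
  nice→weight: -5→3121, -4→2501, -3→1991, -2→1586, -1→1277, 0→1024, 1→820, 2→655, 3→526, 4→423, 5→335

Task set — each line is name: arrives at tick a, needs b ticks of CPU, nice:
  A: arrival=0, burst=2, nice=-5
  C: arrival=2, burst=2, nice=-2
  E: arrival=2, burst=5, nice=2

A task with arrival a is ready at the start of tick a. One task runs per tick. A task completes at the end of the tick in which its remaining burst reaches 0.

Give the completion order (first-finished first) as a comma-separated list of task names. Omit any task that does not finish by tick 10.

t=0: vr[A=0] → run A
t=1: vr[A=1024/3121] → run A
t=2: vr[C=0 E=0] → run C
t=3: vr[C=512/793 E=0] → run E
t=4: vr[C=512/793 E=1024/655] → run C
t=5: vr[E=1024/655] → run E
t=6: vr[E=2048/655] → run E
t=7: vr[E=3072/655] → run E
t=8: vr[E=4096/655] → run E
t=9: (idle)
t=10: (idle)

completion order = A, C, E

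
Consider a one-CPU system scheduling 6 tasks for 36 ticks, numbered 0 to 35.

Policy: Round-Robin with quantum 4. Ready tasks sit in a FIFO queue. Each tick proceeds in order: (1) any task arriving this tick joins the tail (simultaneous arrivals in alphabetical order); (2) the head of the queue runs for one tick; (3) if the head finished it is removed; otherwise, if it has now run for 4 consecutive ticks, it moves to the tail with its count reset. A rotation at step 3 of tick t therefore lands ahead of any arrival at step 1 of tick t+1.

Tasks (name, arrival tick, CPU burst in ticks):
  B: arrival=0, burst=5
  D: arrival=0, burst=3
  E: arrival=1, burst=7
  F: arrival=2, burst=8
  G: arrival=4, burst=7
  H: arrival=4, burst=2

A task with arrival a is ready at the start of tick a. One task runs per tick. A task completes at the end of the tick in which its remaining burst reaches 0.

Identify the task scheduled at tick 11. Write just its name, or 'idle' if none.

t=0: queue=[B,D] q_used=0 → run B
t=1: queue=[B,D,E] q_used=1 → run B
t=2: queue=[B,D,E,F] q_used=2 → run B
t=3: queue=[B,D,E,F] q_used=3 → run B
t=4: queue=[D,E,F,B,G,H] q_used=0 → run D
t=5: queue=[D,E,F,B,G,H] q_used=1 → run D
t=6: queue=[D,E,F,B,G,H] q_used=2 → run D
t=7: queue=[E,F,B,G,H] q_used=0 → run E
t=8: queue=[E,F,B,G,H] q_used=1 → run E
t=9: queue=[E,F,B,G,H] q_used=2 → run E
t=10: queue=[E,F,B,G,H] q_used=3 → run E
t=11: queue=[F,B,G,H,E] q_used=0 → run F
t=12: queue=[F,B,G,H,E] q_used=1 → run F
t=13: queue=[F,B,G,H,E] q_used=2 → run F
t=14: queue=[F,B,G,H,E] q_used=3 → run F
t=15: queue=[B,G,H,E,F] q_used=0 → run B
t=16: queue=[G,H,E,F] q_used=0 → run G
t=17: queue=[G,H,E,F] q_used=1 → run G
t=18: queue=[G,H,E,F] q_used=2 → run G
t=19: queue=[G,H,E,F] q_used=3 → run G
t=20: queue=[H,E,F,G] q_used=0 → run H
t=21: queue=[H,E,F,G] q_used=1 → run H
t=22: queue=[E,F,G] q_used=0 → run E
t=23: queue=[E,F,G] q_used=1 → run E
t=24: queue=[E,F,G] q_used=2 → run E
t=25: queue=[F,G] q_used=0 → run F
t=26: queue=[F,G] q_used=1 → run F
t=27: queue=[F,G] q_used=2 → run F
t=28: queue=[F,G] q_used=3 → run F
t=29: queue=[G] q_used=0 → run G
t=30: queue=[G] q_used=1 → run G
t=31: queue=[G] q_used=2 → run G
t=32: (idle)
t=33: (idle)
t=34: (idle)
t=35: (idle)

running at tick 11 = F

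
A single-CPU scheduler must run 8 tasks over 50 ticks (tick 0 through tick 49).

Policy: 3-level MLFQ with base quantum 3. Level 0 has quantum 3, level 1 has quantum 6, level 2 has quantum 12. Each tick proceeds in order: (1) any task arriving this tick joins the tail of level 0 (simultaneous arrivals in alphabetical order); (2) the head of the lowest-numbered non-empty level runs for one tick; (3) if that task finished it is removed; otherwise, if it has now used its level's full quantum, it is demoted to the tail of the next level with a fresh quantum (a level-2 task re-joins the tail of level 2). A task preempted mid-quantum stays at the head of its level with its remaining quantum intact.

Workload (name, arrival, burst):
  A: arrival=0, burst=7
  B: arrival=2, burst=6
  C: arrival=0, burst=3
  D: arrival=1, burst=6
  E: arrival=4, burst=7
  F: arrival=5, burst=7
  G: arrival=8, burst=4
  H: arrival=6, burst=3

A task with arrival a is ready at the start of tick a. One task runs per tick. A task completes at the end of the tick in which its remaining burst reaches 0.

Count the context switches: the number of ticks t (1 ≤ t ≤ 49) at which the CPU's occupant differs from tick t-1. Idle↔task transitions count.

context switches = 14

t=0: L0/L1/L2 = AC/-/- → run A
t=1: L0/L1/L2 = ACD/-/- → run A
t=2: L0/L1/L2 = ACDB/-/- → run A
t=3: L0/L1/L2 = CDB/A/- → run C
t=4: L0/L1/L2 = CDBE/A/- → run C
t=5: L0/L1/L2 = CDBEF/A/- → run C
t=6: L0/L1/L2 = DBEFH/A/- → run D
t=7: L0/L1/L2 = DBEFH/A/- → run D
t=8: L0/L1/L2 = DBEFHG/A/- → run D
t=9: L0/L1/L2 = BEFHG/AD/- → run B
t=10: L0/L1/L2 = BEFHG/AD/- → run B
t=11: L0/L1/L2 = BEFHG/AD/- → run B
t=12: L0/L1/L2 = EFHG/ADB/- → run E
t=13: L0/L1/L2 = EFHG/ADB/- → run E
t=14: L0/L1/L2 = EFHG/ADB/- → run E
t=15: L0/L1/L2 = FHG/ADBE/- → run F
t=16: L0/L1/L2 = FHG/ADBE/- → run F
t=17: L0/L1/L2 = FHG/ADBE/- → run F
t=18: L0/L1/L2 = HG/ADBEF/- → run H
t=19: L0/L1/L2 = HG/ADBEF/- → run H
t=20: L0/L1/L2 = HG/ADBEF/- → run H
t=21: L0/L1/L2 = G/ADBEF/- → run G
t=22: L0/L1/L2 = G/ADBEF/- → run G
t=23: L0/L1/L2 = G/ADBEF/- → run G
t=24: L0/L1/L2 = -/ADBEFG/- → run A
t=25: L0/L1/L2 = -/ADBEFG/- → run A
t=26: L0/L1/L2 = -/ADBEFG/- → run A
t=27: L0/L1/L2 = -/ADBEFG/- → run A
t=28: L0/L1/L2 = -/DBEFG/- → run D
t=29: L0/L1/L2 = -/DBEFG/- → run D
t=30: L0/L1/L2 = -/DBEFG/- → run D
t=31: L0/L1/L2 = -/BEFG/- → run B
t=32: L0/L1/L2 = -/BEFG/- → run B
t=33: L0/L1/L2 = -/BEFG/- → run B
t=34: L0/L1/L2 = -/EFG/- → run E
t=35: L0/L1/L2 = -/EFG/- → run E
t=36: L0/L1/L2 = -/EFG/- → run E
t=37: L0/L1/L2 = -/EFG/- → run E
t=38: L0/L1/L2 = -/FG/- → run F
t=39: L0/L1/L2 = -/FG/- → run F
t=40: L0/L1/L2 = -/FG/- → run F
t=41: L0/L1/L2 = -/FG/- → run F
t=42: L0/L1/L2 = -/G/- → run G
t=43: (idle)
t=44: (idle)
t=45: (idle)
t=46: (idle)
t=47: (idle)
t=48: (idle)
t=49: (idle)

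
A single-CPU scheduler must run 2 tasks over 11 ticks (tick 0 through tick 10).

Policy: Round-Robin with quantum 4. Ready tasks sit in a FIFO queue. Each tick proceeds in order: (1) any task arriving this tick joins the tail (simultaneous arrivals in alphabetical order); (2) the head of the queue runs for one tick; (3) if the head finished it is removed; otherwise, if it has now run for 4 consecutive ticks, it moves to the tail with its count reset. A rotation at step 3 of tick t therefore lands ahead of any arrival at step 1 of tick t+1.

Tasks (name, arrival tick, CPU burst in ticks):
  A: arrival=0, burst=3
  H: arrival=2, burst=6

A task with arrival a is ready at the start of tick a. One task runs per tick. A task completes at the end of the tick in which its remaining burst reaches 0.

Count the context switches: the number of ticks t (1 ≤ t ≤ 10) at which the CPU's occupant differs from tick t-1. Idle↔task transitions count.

t=0: queue=[A] q_used=0 → run A
t=1: queue=[A] q_used=1 → run A
t=2: queue=[A,H] q_used=2 → run A
t=3: queue=[H] q_used=0 → run H
t=4: queue=[H] q_used=1 → run H
t=5: queue=[H] q_used=2 → run H
t=6: queue=[H] q_used=3 → run H
t=7: queue=[H] q_used=0 → run H
t=8: queue=[H] q_used=1 → run H
t=9: (idle)
t=10: (idle)

context switches = 2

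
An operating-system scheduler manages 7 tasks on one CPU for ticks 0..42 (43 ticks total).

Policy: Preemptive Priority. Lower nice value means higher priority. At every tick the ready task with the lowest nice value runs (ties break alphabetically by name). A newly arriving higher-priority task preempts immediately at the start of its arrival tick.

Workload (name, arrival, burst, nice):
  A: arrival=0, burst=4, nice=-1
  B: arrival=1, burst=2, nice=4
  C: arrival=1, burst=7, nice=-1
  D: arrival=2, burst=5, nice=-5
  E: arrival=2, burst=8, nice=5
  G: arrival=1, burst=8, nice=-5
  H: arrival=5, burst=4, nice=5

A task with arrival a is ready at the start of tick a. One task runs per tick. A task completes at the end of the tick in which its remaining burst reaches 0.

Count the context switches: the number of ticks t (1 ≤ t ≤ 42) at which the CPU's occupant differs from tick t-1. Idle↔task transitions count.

context switches = 9

t=0: ready={A} → run A
t=1: ready={A,B,C,G} → run G
t=2: ready={A,B,C,D,E,G} → run D
t=3: ready={A,B,C,D,E,G} → run D
t=4: ready={A,B,C,D,E,G} → run D
t=5: ready={A,B,C,D,E,G,H} → run D
t=6: ready={A,B,C,D,E,G,H} → run D
t=7: ready={A,B,C,E,G,H} → run G
t=8: ready={A,B,C,E,G,H} → run G
t=9: ready={A,B,C,E,G,H} → run G
t=10: ready={A,B,C,E,G,H} → run G
t=11: ready={A,B,C,E,G,H} → run G
t=12: ready={A,B,C,E,G,H} → run G
t=13: ready={A,B,C,E,G,H} → run G
t=14: ready={A,B,C,E,H} → run A
t=15: ready={A,B,C,E,H} → run A
t=16: ready={A,B,C,E,H} → run A
t=17: ready={B,C,E,H} → run C
t=18: ready={B,C,E,H} → run C
t=19: ready={B,C,E,H} → run C
t=20: ready={B,C,E,H} → run C
t=21: ready={B,C,E,H} → run C
t=22: ready={B,C,E,H} → run C
t=23: ready={B,C,E,H} → run C
t=24: ready={B,E,H} → run B
t=25: ready={B,E,H} → run B
t=26: ready={E,H} → run E
t=27: ready={E,H} → run E
t=28: ready={E,H} → run E
t=29: ready={E,H} → run E
t=30: ready={E,H} → run E
t=31: ready={E,H} → run E
t=32: ready={E,H} → run E
t=33: ready={E,H} → run E
t=34: ready={H} → run H
t=35: ready={H} → run H
t=36: ready={H} → run H
t=37: ready={H} → run H
t=38: (idle)
t=39: (idle)
t=40: (idle)
t=41: (idle)
t=42: (idle)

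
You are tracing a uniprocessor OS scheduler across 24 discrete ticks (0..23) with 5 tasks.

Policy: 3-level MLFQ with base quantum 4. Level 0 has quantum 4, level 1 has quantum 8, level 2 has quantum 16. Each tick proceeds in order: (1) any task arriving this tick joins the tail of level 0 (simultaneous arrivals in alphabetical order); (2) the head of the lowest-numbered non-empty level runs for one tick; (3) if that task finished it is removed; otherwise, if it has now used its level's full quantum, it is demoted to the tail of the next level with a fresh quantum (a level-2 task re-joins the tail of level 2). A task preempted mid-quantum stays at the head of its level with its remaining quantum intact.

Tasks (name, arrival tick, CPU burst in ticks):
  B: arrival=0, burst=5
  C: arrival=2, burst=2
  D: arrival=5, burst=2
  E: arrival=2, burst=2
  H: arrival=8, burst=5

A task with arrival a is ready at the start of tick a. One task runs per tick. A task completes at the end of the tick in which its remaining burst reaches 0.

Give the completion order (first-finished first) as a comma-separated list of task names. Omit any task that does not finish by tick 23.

completion order = C, E, D, B, H

t=0: L0/L1/L2 = B/-/- → run B
t=1: L0/L1/L2 = B/-/- → run B
t=2: L0/L1/L2 = BCE/-/- → run B
t=3: L0/L1/L2 = BCE/-/- → run B
t=4: L0/L1/L2 = CE/B/- → run C
t=5: L0/L1/L2 = CED/B/- → run C
t=6: L0/L1/L2 = ED/B/- → run E
t=7: L0/L1/L2 = ED/B/- → run E
t=8: L0/L1/L2 = DH/B/- → run D
t=9: L0/L1/L2 = DH/B/- → run D
t=10: L0/L1/L2 = H/B/- → run H
t=11: L0/L1/L2 = H/B/- → run H
t=12: L0/L1/L2 = H/B/- → run H
t=13: L0/L1/L2 = H/B/- → run H
t=14: L0/L1/L2 = -/BH/- → run B
t=15: L0/L1/L2 = -/H/- → run H
t=16: (idle)
t=17: (idle)
t=18: (idle)
t=19: (idle)
t=20: (idle)
t=21: (idle)
t=22: (idle)
t=23: (idle)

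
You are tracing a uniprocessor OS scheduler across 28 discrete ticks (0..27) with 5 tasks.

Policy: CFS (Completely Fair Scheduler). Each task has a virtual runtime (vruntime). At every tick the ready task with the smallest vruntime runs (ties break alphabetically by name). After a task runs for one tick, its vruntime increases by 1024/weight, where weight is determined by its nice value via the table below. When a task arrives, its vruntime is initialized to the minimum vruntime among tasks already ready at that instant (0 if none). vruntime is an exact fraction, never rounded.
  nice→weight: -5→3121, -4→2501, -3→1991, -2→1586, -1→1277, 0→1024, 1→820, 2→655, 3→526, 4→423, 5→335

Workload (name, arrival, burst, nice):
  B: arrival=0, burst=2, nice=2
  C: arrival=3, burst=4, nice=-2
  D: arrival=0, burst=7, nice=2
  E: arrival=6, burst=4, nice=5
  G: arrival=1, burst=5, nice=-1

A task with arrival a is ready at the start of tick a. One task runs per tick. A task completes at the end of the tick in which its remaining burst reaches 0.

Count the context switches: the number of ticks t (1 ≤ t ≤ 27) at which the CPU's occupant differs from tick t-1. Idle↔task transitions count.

t=0: vr[B=0 D=0] → run B
t=1: vr[B=1024/655 D=0 G=0] → run D
t=2: vr[B=1024/655 D=1024/655 G=0] → run G
t=3: vr[B=1024/655 C=1024/1277 D=1024/655 G=1024/1277] → run C
t=4: vr[B=1024/655 C=1465856/1012661 D=1024/655 G=1024/1277] → run G
t=5: vr[B=1024/655 C=1465856/1012661 D=1024/655 G=2048/1277] → run C
t=6: vr[B=1024/655 C=2119680/1012661 D=1024/655 E=1024/655 G=2048/1277] → run B
t=7: vr[C=2119680/1012661 D=1024/655 E=1024/655 G=2048/1277] → run D
t=8: vr[C=2119680/1012661 D=2048/655 E=1024/655 G=2048/1277] → run E
t=9: vr[C=2119680/1012661 D=2048/655 E=202752/43885 G=2048/1277] → run G
t=10: vr[C=2119680/1012661 D=2048/655 E=202752/43885 G=3072/1277] → run C
t=11: vr[C=2773504/1012661 D=2048/655 E=202752/43885 G=3072/1277] → run G
t=12: vr[C=2773504/1012661 D=2048/655 E=202752/43885 G=4096/1277] → run C
t=13: vr[D=2048/655 E=202752/43885 G=4096/1277] → run D
t=14: vr[D=3072/655 E=202752/43885 G=4096/1277] → run G
t=15: vr[D=3072/655 E=202752/43885] → run E
t=16: vr[D=3072/655 E=336896/43885] → run D
t=17: vr[D=4096/655 E=336896/43885] → run D
t=18: vr[D=1024/131 E=336896/43885] → run E
t=19: vr[D=1024/131 E=94208/8777] → run D
t=20: vr[D=6144/655 E=94208/8777] → run D
t=21: vr[E=94208/8777] → run E
t=22: (idle)
t=23: (idle)
t=24: (idle)
t=25: (idle)
t=26: (idle)
t=27: (idle)

context switches = 20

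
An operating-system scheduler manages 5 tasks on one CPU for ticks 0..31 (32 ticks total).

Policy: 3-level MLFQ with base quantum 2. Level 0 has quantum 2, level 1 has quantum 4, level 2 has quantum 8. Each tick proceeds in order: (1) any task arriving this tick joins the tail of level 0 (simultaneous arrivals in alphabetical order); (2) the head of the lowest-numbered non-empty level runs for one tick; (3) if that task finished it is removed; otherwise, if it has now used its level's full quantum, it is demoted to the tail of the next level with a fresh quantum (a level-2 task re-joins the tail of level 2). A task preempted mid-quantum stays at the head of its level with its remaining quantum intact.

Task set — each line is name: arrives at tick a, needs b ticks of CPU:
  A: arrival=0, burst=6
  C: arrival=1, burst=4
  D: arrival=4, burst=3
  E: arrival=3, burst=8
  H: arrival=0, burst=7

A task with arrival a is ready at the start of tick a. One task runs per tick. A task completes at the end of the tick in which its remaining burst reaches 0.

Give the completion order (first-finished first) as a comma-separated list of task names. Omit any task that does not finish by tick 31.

t=0: L0/L1/L2 = AH/-/- → run A
t=1: L0/L1/L2 = AHC/-/- → run A
t=2: L0/L1/L2 = HC/A/- → run H
t=3: L0/L1/L2 = HCE/A/- → run H
t=4: L0/L1/L2 = CED/AH/- → run C
t=5: L0/L1/L2 = CED/AH/- → run C
t=6: L0/L1/L2 = ED/AHC/- → run E
t=7: L0/L1/L2 = ED/AHC/- → run E
t=8: L0/L1/L2 = D/AHCE/- → run D
t=9: L0/L1/L2 = D/AHCE/- → run D
t=10: L0/L1/L2 = -/AHCED/- → run A
t=11: L0/L1/L2 = -/AHCED/- → run A
t=12: L0/L1/L2 = -/AHCED/- → run A
t=13: L0/L1/L2 = -/AHCED/- → run A
t=14: L0/L1/L2 = -/HCED/- → run H
t=15: L0/L1/L2 = -/HCED/- → run H
t=16: L0/L1/L2 = -/HCED/- → run H
t=17: L0/L1/L2 = -/HCED/- → run H
t=18: L0/L1/L2 = -/CED/H → run C
t=19: L0/L1/L2 = -/CED/H → run C
t=20: L0/L1/L2 = -/ED/H → run E
t=21: L0/L1/L2 = -/ED/H → run E
t=22: L0/L1/L2 = -/ED/H → run E
t=23: L0/L1/L2 = -/ED/H → run E
t=24: L0/L1/L2 = -/D/HE → run D
t=25: L0/L1/L2 = -/-/HE → run H
t=26: L0/L1/L2 = -/-/E → run E
t=27: L0/L1/L2 = -/-/E → run E
t=28: (idle)
t=29: (idle)
t=30: (idle)
t=31: (idle)

completion order = A, C, D, H, E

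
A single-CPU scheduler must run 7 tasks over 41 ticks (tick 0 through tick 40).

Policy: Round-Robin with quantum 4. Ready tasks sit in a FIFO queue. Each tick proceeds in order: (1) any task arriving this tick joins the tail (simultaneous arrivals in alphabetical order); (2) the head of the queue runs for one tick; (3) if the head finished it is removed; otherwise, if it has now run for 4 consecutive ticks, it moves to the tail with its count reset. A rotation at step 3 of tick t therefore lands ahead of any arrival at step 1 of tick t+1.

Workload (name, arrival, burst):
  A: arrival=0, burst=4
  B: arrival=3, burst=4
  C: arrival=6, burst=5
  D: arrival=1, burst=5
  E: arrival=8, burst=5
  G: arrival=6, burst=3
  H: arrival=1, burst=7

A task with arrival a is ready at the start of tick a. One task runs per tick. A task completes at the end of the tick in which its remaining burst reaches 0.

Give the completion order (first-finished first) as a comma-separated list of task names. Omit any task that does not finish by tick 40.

completion order = A, B, G, D, H, C, E

t=0: queue=[A] q_used=0 → run A
t=1: queue=[A,D,H] q_used=1 → run A
t=2: queue=[A,D,H] q_used=2 → run A
t=3: queue=[A,D,H,B] q_used=3 → run A
t=4: queue=[D,H,B] q_used=0 → run D
t=5: queue=[D,H,B] q_used=1 → run D
t=6: queue=[D,H,B,C,G] q_used=2 → run D
t=7: queue=[D,H,B,C,G] q_used=3 → run D
t=8: queue=[H,B,C,G,D,E] q_used=0 → run H
t=9: queue=[H,B,C,G,D,E] q_used=1 → run H
t=10: queue=[H,B,C,G,D,E] q_used=2 → run H
t=11: queue=[H,B,C,G,D,E] q_used=3 → run H
t=12: queue=[B,C,G,D,E,H] q_used=0 → run B
t=13: queue=[B,C,G,D,E,H] q_used=1 → run B
t=14: queue=[B,C,G,D,E,H] q_used=2 → run B
t=15: queue=[B,C,G,D,E,H] q_used=3 → run B
t=16: queue=[C,G,D,E,H] q_used=0 → run C
t=17: queue=[C,G,D,E,H] q_used=1 → run C
t=18: queue=[C,G,D,E,H] q_used=2 → run C
t=19: queue=[C,G,D,E,H] q_used=3 → run C
t=20: queue=[G,D,E,H,C] q_used=0 → run G
t=21: queue=[G,D,E,H,C] q_used=1 → run G
t=22: queue=[G,D,E,H,C] q_used=2 → run G
t=23: queue=[D,E,H,C] q_used=0 → run D
t=24: queue=[E,H,C] q_used=0 → run E
t=25: queue=[E,H,C] q_used=1 → run E
t=26: queue=[E,H,C] q_used=2 → run E
t=27: queue=[E,H,C] q_used=3 → run E
t=28: queue=[H,C,E] q_used=0 → run H
t=29: queue=[H,C,E] q_used=1 → run H
t=30: queue=[H,C,E] q_used=2 → run H
t=31: queue=[C,E] q_used=0 → run C
t=32: queue=[E] q_used=0 → run E
t=33: (idle)
t=34: (idle)
t=35: (idle)
t=36: (idle)
t=37: (idle)
t=38: (idle)
t=39: (idle)
t=40: (idle)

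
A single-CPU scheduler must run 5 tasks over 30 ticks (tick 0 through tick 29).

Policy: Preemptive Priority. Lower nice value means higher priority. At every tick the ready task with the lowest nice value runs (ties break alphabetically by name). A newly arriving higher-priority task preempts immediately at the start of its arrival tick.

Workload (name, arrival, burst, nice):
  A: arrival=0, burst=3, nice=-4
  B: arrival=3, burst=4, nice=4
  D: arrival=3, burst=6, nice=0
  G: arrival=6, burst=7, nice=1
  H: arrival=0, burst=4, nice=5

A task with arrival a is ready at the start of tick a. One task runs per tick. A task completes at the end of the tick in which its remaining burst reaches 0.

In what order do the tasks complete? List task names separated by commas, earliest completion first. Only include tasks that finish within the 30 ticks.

completion order = A, D, G, B, H

t=0: ready={A,H} → run A
t=1: ready={A,H} → run A
t=2: ready={A,H} → run A
t=3: ready={B,D,H} → run D
t=4: ready={B,D,H} → run D
t=5: ready={B,D,H} → run D
t=6: ready={B,D,G,H} → run D
t=7: ready={B,D,G,H} → run D
t=8: ready={B,D,G,H} → run D
t=9: ready={B,G,H} → run G
t=10: ready={B,G,H} → run G
t=11: ready={B,G,H} → run G
t=12: ready={B,G,H} → run G
t=13: ready={B,G,H} → run G
t=14: ready={B,G,H} → run G
t=15: ready={B,G,H} → run G
t=16: ready={B,H} → run B
t=17: ready={B,H} → run B
t=18: ready={B,H} → run B
t=19: ready={B,H} → run B
t=20: ready={H} → run H
t=21: ready={H} → run H
t=22: ready={H} → run H
t=23: ready={H} → run H
t=24: (idle)
t=25: (idle)
t=26: (idle)
t=27: (idle)
t=28: (idle)
t=29: (idle)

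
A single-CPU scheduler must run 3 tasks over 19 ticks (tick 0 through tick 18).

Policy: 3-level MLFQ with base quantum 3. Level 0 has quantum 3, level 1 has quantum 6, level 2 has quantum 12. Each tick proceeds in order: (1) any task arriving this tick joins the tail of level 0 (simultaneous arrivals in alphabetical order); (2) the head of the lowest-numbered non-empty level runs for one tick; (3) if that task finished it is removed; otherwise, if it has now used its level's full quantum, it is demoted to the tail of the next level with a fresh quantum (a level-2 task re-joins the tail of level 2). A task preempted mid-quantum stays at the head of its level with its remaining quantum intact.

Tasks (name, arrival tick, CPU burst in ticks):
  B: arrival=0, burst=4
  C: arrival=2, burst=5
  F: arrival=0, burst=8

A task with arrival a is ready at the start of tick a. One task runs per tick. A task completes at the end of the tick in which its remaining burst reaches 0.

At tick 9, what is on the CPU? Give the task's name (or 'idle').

running at tick 9 = B

t=0: L0/L1/L2 = BF/-/- → run B
t=1: L0/L1/L2 = BF/-/- → run B
t=2: L0/L1/L2 = BFC/-/- → run B
t=3: L0/L1/L2 = FC/B/- → run F
t=4: L0/L1/L2 = FC/B/- → run F
t=5: L0/L1/L2 = FC/B/- → run F
t=6: L0/L1/L2 = C/BF/- → run C
t=7: L0/L1/L2 = C/BF/- → run C
t=8: L0/L1/L2 = C/BF/- → run C
t=9: L0/L1/L2 = -/BFC/- → run B
t=10: L0/L1/L2 = -/FC/- → run F
t=11: L0/L1/L2 = -/FC/- → run F
t=12: L0/L1/L2 = -/FC/- → run F
t=13: L0/L1/L2 = -/FC/- → run F
t=14: L0/L1/L2 = -/FC/- → run F
t=15: L0/L1/L2 = -/C/- → run C
t=16: L0/L1/L2 = -/C/- → run C
t=17: (idle)
t=18: (idle)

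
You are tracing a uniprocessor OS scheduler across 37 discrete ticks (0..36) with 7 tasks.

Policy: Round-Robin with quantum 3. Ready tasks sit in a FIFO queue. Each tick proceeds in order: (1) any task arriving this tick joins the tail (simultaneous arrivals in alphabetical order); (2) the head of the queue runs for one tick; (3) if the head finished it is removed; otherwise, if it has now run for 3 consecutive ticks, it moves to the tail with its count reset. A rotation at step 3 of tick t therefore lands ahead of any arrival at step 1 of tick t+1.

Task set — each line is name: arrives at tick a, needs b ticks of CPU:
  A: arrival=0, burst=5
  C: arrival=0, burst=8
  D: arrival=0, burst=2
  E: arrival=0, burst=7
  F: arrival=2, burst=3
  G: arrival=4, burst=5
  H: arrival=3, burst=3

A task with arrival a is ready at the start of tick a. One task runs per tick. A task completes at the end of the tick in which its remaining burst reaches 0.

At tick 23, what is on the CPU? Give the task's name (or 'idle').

running at tick 23 = C

t=0: queue=[A,C,D,E] q_used=0 → run A
t=1: queue=[A,C,D,E] q_used=1 → run A
t=2: queue=[A,C,D,E,F] q_used=2 → run A
t=3: queue=[C,D,E,F,A,H] q_used=0 → run C
t=4: queue=[C,D,E,F,A,H,G] q_used=1 → run C
t=5: queue=[C,D,E,F,A,H,G] q_used=2 → run C
t=6: queue=[D,E,F,A,H,G,C] q_used=0 → run D
t=7: queue=[D,E,F,A,H,G,C] q_used=1 → run D
t=8: queue=[E,F,A,H,G,C] q_used=0 → run E
t=9: queue=[E,F,A,H,G,C] q_used=1 → run E
t=10: queue=[E,F,A,H,G,C] q_used=2 → run E
t=11: queue=[F,A,H,G,C,E] q_used=0 → run F
t=12: queue=[F,A,H,G,C,E] q_used=1 → run F
t=13: queue=[F,A,H,G,C,E] q_used=2 → run F
t=14: queue=[A,H,G,C,E] q_used=0 → run A
t=15: queue=[A,H,G,C,E] q_used=1 → run A
t=16: queue=[H,G,C,E] q_used=0 → run H
t=17: queue=[H,G,C,E] q_used=1 → run H
t=18: queue=[H,G,C,E] q_used=2 → run H
t=19: queue=[G,C,E] q_used=0 → run G
t=20: queue=[G,C,E] q_used=1 → run G
t=21: queue=[G,C,E] q_used=2 → run G
t=22: queue=[C,E,G] q_used=0 → run C
t=23: queue=[C,E,G] q_used=1 → run C
t=24: queue=[C,E,G] q_used=2 → run C
t=25: queue=[E,G,C] q_used=0 → run E
t=26: queue=[E,G,C] q_used=1 → run E
t=27: queue=[E,G,C] q_used=2 → run E
t=28: queue=[G,C,E] q_used=0 → run G
t=29: queue=[G,C,E] q_used=1 → run G
t=30: queue=[C,E] q_used=0 → run C
t=31: queue=[C,E] q_used=1 → run C
t=32: queue=[E] q_used=0 → run E
t=33: (idle)
t=34: (idle)
t=35: (idle)
t=36: (idle)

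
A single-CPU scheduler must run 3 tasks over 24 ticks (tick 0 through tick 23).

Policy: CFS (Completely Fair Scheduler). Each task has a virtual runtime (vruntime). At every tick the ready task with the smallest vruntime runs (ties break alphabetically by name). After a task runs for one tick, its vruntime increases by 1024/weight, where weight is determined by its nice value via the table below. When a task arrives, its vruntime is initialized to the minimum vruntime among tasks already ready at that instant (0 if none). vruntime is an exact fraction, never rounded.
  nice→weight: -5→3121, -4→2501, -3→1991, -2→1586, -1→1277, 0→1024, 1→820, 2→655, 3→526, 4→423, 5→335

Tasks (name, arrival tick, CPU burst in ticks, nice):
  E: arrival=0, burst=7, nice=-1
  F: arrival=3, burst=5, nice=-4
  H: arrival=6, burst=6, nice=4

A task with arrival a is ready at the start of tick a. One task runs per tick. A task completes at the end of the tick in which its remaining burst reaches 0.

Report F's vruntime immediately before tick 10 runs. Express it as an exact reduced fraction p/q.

vruntime(F, start of tick 10) = 12913664/3193777

t=0: vr[E=0] → run E
t=1: vr[E=1024/1277] → run E
t=2: vr[E=2048/1277] → run E
t=3: vr[E=3072/1277 F=3072/1277] → run E
t=4: vr[E=4096/1277 F=3072/1277] → run F
t=5: vr[E=4096/1277 F=8990720/3193777] → run F
t=6: vr[E=4096/1277 F=10298368/3193777 H=4096/1277] → run E
t=7: vr[E=5120/1277 F=10298368/3193777 H=4096/1277] → run H
t=8: vr[E=5120/1277 F=10298368/3193777 H=3040256/540171] → run F
t=9: vr[E=5120/1277 F=11606016/3193777 H=3040256/540171] → run F
t=10: vr[E=5120/1277 F=12913664/3193777 H=3040256/540171] → run E
t=11: vr[E=6144/1277 F=12913664/3193777 H=3040256/540171] → run F
t=12: vr[E=6144/1277 H=3040256/540171] → run E
t=13: vr[H=3040256/540171] → run H
t=14: vr[H=4347904/540171] → run H
t=15: vr[H=1885184/180057] → run H
t=16: vr[H=6963200/540171] → run H
t=17: vr[H=8270848/540171] → run H
t=18: (idle)
t=19: (idle)
t=20: (idle)
t=21: (idle)
t=22: (idle)
t=23: (idle)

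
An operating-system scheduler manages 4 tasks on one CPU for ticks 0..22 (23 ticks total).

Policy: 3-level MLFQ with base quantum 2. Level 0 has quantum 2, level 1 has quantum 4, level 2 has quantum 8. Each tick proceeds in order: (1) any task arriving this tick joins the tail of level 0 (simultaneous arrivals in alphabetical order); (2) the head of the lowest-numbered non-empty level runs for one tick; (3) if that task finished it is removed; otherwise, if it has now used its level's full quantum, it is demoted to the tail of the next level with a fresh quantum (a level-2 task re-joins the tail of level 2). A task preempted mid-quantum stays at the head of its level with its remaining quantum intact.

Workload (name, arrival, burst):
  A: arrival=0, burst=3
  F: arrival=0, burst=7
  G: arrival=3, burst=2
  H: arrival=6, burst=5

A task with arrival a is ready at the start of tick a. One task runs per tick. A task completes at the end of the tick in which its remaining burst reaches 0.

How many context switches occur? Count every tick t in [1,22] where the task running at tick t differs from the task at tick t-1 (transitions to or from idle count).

t=0: L0/L1/L2 = AF/-/- → run A
t=1: L0/L1/L2 = AF/-/- → run A
t=2: L0/L1/L2 = F/A/- → run F
t=3: L0/L1/L2 = FG/A/- → run F
t=4: L0/L1/L2 = G/AF/- → run G
t=5: L0/L1/L2 = G/AF/- → run G
t=6: L0/L1/L2 = H/AF/- → run H
t=7: L0/L1/L2 = H/AF/- → run H
t=8: L0/L1/L2 = -/AFH/- → run A
t=9: L0/L1/L2 = -/FH/- → run F
t=10: L0/L1/L2 = -/FH/- → run F
t=11: L0/L1/L2 = -/FH/- → run F
t=12: L0/L1/L2 = -/FH/- → run F
t=13: L0/L1/L2 = -/H/F → run H
t=14: L0/L1/L2 = -/H/F → run H
t=15: L0/L1/L2 = -/H/F → run H
t=16: L0/L1/L2 = -/-/F → run F
t=17: (idle)
t=18: (idle)
t=19: (idle)
t=20: (idle)
t=21: (idle)
t=22: (idle)

context switches = 8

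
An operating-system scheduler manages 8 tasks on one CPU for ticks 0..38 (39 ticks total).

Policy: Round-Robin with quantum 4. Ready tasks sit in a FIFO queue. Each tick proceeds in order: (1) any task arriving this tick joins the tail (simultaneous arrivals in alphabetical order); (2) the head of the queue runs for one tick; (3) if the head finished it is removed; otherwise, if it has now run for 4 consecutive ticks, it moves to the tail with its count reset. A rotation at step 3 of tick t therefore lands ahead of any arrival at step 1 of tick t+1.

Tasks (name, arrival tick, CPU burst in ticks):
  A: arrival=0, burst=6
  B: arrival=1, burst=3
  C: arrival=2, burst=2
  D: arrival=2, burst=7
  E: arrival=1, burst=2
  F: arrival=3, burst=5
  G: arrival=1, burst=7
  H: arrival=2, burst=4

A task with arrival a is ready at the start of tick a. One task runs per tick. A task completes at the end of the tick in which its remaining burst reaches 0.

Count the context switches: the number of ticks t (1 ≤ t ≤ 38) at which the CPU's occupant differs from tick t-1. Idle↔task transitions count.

context switches = 12

t=0: queue=[A] q_used=0 → run A
t=1: queue=[A,B,E,G] q_used=1 → run A
t=2: queue=[A,B,E,G,C,D,H] q_used=2 → run A
t=3: queue=[A,B,E,G,C,D,H,F] q_used=3 → run A
t=4: queue=[B,E,G,C,D,H,F,A] q_used=0 → run B
t=5: queue=[B,E,G,C,D,H,F,A] q_used=1 → run B
t=6: queue=[B,E,G,C,D,H,F,A] q_used=2 → run B
t=7: queue=[E,G,C,D,H,F,A] q_used=0 → run E
t=8: queue=[E,G,C,D,H,F,A] q_used=1 → run E
t=9: queue=[G,C,D,H,F,A] q_used=0 → run G
t=10: queue=[G,C,D,H,F,A] q_used=1 → run G
t=11: queue=[G,C,D,H,F,A] q_used=2 → run G
t=12: queue=[G,C,D,H,F,A] q_used=3 → run G
t=13: queue=[C,D,H,F,A,G] q_used=0 → run C
t=14: queue=[C,D,H,F,A,G] q_used=1 → run C
t=15: queue=[D,H,F,A,G] q_used=0 → run D
t=16: queue=[D,H,F,A,G] q_used=1 → run D
t=17: queue=[D,H,F,A,G] q_used=2 → run D
t=18: queue=[D,H,F,A,G] q_used=3 → run D
t=19: queue=[H,F,A,G,D] q_used=0 → run H
t=20: queue=[H,F,A,G,D] q_used=1 → run H
t=21: queue=[H,F,A,G,D] q_used=2 → run H
t=22: queue=[H,F,A,G,D] q_used=3 → run H
t=23: queue=[F,A,G,D] q_used=0 → run F
t=24: queue=[F,A,G,D] q_used=1 → run F
t=25: queue=[F,A,G,D] q_used=2 → run F
t=26: queue=[F,A,G,D] q_used=3 → run F
t=27: queue=[A,G,D,F] q_used=0 → run A
t=28: queue=[A,G,D,F] q_used=1 → run A
t=29: queue=[G,D,F] q_used=0 → run G
t=30: queue=[G,D,F] q_used=1 → run G
t=31: queue=[G,D,F] q_used=2 → run G
t=32: queue=[D,F] q_used=0 → run D
t=33: queue=[D,F] q_used=1 → run D
t=34: queue=[D,F] q_used=2 → run D
t=35: queue=[F] q_used=0 → run F
t=36: (idle)
t=37: (idle)
t=38: (idle)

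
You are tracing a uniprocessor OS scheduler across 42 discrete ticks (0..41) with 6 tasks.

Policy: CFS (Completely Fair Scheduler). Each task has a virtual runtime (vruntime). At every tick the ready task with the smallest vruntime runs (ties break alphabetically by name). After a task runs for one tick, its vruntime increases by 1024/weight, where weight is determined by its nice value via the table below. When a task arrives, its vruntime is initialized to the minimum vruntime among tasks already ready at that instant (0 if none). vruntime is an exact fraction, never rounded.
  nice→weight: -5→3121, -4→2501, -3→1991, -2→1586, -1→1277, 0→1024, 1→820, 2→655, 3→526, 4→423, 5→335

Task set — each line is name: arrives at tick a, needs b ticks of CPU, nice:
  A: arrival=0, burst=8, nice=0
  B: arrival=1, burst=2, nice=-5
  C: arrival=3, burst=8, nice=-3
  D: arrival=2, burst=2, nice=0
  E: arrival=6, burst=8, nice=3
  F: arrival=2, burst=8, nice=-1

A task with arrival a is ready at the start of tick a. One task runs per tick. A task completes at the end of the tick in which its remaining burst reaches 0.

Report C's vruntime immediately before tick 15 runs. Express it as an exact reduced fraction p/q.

vruntime(C, start of tick 15) = 6087/1991

t=0: vr[A=0] → run A
t=1: vr[A=1 B=1] → run A
t=2: vr[A=2 B=1 D=1 F=1] → run B
t=3: vr[A=2 B=4145/3121 C=1 D=1 F=1] → run C
t=4: vr[A=2 B=4145/3121 C=3015/1991 D=1 F=1] → run D
t=5: vr[A=2 B=4145/3121 C=3015/1991 D=2 F=1] → run F
t=6: vr[A=2 B=4145/3121 C=3015/1991 D=2 E=4145/3121 F=2301/1277] → run B
t=7: vr[A=2 C=3015/1991 D=2 E=4145/3121 F=2301/1277] → run E
t=8: vr[A=2 C=3015/1991 D=2 E=2688087/820823 F=2301/1277] → run C
t=9: vr[A=2 C=4039/1991 D=2 E=2688087/820823 F=2301/1277] → run F
t=10: vr[A=2 C=4039/1991 D=2 E=2688087/820823 F=3325/1277] → run A
t=11: vr[A=3 C=4039/1991 D=2 E=2688087/820823 F=3325/1277] → run D
t=12: vr[A=3 C=4039/1991 E=2688087/820823 F=3325/1277] → run C
t=13: vr[A=3 C=5063/1991 E=2688087/820823 F=3325/1277] → run C
t=14: vr[A=3 C=6087/1991 E=2688087/820823 F=3325/1277] → run F
t=15: vr[A=3 C=6087/1991 E=2688087/820823 F=4349/1277] → run A
t=16: vr[A=4 C=6087/1991 E=2688087/820823 F=4349/1277] → run C
t=17: vr[A=4 C=7111/1991 E=2688087/820823 F=4349/1277] → run E
t=18: vr[A=4 C=7111/1991 E=4286039/820823 F=4349/1277] → run F
t=19: vr[A=4 C=7111/1991 E=4286039/820823 F=5373/1277] → run C
t=20: vr[A=4 C=8135/1991 E=4286039/820823 F=5373/1277] → run A
t=21: vr[A=5 C=8135/1991 E=4286039/820823 F=5373/1277] → run C
t=22: vr[A=5 C=9159/1991 E=4286039/820823 F=5373/1277] → run F
t=23: vr[A=5 C=9159/1991 E=4286039/820823 F=6397/1277] → run C
t=24: vr[A=5 E=4286039/820823 F=6397/1277] → run A
t=25: vr[A=6 E=4286039/820823 F=6397/1277] → run F
t=26: vr[A=6 E=4286039/820823 F=7421/1277] → run E
t=27: vr[A=6 E=5883991/820823 F=7421/1277] → run F
t=28: vr[A=6 E=5883991/820823 F=8445/1277] → run A
t=29: vr[A=7 E=5883991/820823 F=8445/1277] → run F
t=30: vr[A=7 E=5883991/820823] → run A
t=31: vr[E=5883991/820823] → run E
t=32: vr[E=7481943/820823] → run E
t=33: vr[E=9079895/820823] → run E
t=34: vr[E=10677847/820823] → run E
t=35: vr[E=12275799/820823] → run E
t=36: (idle)
t=37: (idle)
t=38: (idle)
t=39: (idle)
t=40: (idle)
t=41: (idle)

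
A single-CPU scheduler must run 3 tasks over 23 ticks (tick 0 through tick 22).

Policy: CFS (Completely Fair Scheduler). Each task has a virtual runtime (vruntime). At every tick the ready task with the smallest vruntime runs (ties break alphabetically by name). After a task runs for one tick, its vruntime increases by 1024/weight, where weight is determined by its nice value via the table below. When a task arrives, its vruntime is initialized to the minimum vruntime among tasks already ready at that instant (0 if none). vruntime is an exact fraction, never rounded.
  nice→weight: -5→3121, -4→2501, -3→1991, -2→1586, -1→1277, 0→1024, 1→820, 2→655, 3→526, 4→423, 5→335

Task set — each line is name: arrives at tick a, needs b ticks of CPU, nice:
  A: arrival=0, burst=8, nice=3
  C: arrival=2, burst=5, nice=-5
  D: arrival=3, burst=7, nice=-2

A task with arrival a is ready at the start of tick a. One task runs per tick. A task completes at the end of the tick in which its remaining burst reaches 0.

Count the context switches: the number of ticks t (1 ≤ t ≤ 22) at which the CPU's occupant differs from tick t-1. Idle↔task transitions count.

t=0: vr[A=0] → run A
t=1: vr[A=512/263] → run A
t=2: vr[A=1024/263 C=1024/263] → run A
t=3: vr[A=1536/263 C=1024/263 D=1024/263] → run C
t=4: vr[A=1536/263 C=3465216/820823 D=1024/263] → run D
t=5: vr[A=1536/263 C=3465216/820823 D=946688/208559] → run C
t=6: vr[A=1536/263 C=3734528/820823 D=946688/208559] → run D
t=7: vr[A=1536/263 C=3734528/820823 D=1081344/208559] → run C
t=8: vr[A=1536/263 C=4003840/820823 D=1081344/208559] → run C
t=9: vr[A=1536/263 C=4273152/820823 D=1081344/208559] → run D
t=10: vr[A=1536/263 C=4273152/820823 D=1216000/208559] → run C
t=11: vr[A=1536/263 D=1216000/208559] → run D
t=12: vr[A=1536/263 D=1350656/208559] → run A
t=13: vr[A=2048/263 D=1350656/208559] → run D
t=14: vr[A=2048/263 D=1485312/208559] → run D
t=15: vr[A=2048/263 D=1619968/208559] → run D
t=16: vr[A=2048/263] → run A
t=17: vr[A=2560/263] → run A
t=18: vr[A=3072/263] → run A
t=19: vr[A=3584/263] → run A
t=20: (idle)
t=21: (idle)
t=22: (idle)

context switches = 12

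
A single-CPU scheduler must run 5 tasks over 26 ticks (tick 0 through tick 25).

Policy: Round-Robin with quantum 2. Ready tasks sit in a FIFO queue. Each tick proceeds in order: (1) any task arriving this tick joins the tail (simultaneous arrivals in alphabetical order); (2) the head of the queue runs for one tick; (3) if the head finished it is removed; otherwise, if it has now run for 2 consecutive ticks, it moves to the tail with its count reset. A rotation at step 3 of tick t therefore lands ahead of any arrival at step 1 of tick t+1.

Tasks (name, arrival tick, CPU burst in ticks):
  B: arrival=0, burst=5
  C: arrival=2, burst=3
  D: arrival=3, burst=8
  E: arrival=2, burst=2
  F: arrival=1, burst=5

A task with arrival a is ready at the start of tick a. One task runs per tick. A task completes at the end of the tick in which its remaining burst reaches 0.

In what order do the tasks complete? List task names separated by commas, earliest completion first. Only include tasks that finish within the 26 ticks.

completion order = E, B, C, F, D

t=0: queue=[B] q_used=0 → run B
t=1: queue=[B,F] q_used=1 → run B
t=2: queue=[F,B,C,E] q_used=0 → run F
t=3: queue=[F,B,C,E,D] q_used=1 → run F
t=4: queue=[B,C,E,D,F] q_used=0 → run B
t=5: queue=[B,C,E,D,F] q_used=1 → run B
t=6: queue=[C,E,D,F,B] q_used=0 → run C
t=7: queue=[C,E,D,F,B] q_used=1 → run C
t=8: queue=[E,D,F,B,C] q_used=0 → run E
t=9: queue=[E,D,F,B,C] q_used=1 → run E
t=10: queue=[D,F,B,C] q_used=0 → run D
t=11: queue=[D,F,B,C] q_used=1 → run D
t=12: queue=[F,B,C,D] q_used=0 → run F
t=13: queue=[F,B,C,D] q_used=1 → run F
t=14: queue=[B,C,D,F] q_used=0 → run B
t=15: queue=[C,D,F] q_used=0 → run C
t=16: queue=[D,F] q_used=0 → run D
t=17: queue=[D,F] q_used=1 → run D
t=18: queue=[F,D] q_used=0 → run F
t=19: queue=[D] q_used=0 → run D
t=20: queue=[D] q_used=1 → run D
t=21: queue=[D] q_used=0 → run D
t=22: queue=[D] q_used=1 → run D
t=23: (idle)
t=24: (idle)
t=25: (idle)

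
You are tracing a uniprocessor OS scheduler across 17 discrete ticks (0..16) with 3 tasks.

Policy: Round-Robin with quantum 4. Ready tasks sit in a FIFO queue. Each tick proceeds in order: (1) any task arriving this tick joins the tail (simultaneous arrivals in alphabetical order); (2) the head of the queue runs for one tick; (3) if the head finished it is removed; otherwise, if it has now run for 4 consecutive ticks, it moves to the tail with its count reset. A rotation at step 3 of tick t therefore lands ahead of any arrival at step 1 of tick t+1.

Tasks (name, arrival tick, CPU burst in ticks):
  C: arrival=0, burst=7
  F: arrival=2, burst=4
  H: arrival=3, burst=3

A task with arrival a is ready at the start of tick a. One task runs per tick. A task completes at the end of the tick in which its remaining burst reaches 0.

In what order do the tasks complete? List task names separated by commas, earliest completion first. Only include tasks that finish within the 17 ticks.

completion order = F, H, C

t=0: queue=[C] q_used=0 → run C
t=1: queue=[C] q_used=1 → run C
t=2: queue=[C,F] q_used=2 → run C
t=3: queue=[C,F,H] q_used=3 → run C
t=4: queue=[F,H,C] q_used=0 → run F
t=5: queue=[F,H,C] q_used=1 → run F
t=6: queue=[F,H,C] q_used=2 → run F
t=7: queue=[F,H,C] q_used=3 → run F
t=8: queue=[H,C] q_used=0 → run H
t=9: queue=[H,C] q_used=1 → run H
t=10: queue=[H,C] q_used=2 → run H
t=11: queue=[C] q_used=0 → run C
t=12: queue=[C] q_used=1 → run C
t=13: queue=[C] q_used=2 → run C
t=14: (idle)
t=15: (idle)
t=16: (idle)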